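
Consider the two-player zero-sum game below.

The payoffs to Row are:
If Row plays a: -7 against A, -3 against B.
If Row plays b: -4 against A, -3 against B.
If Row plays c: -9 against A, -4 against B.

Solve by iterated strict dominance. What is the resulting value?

-4

Row c is strictly dominated by row a (-7>-9, -3>-4); eliminate c.
Column B is strictly dominated by A for Column (-7<-3, -4<-3); eliminate B.
Row a is strictly dominated by row b (-4>-7); eliminate a.
Only (b, A) remains, with payoff -4.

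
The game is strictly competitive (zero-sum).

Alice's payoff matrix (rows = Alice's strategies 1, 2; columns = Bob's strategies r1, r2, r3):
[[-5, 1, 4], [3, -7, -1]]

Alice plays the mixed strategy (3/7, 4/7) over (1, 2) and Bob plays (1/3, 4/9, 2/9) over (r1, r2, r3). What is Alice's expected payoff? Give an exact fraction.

-31/21

Against (1/3, 4/9, 2/9), each row's expected payoff is 1: -1/3; 2: -7/3.
Taking the (3/7, 4/7)-weighted average: (3/7)·(-1/3) + (4/7)·(-7/3) = -31/21.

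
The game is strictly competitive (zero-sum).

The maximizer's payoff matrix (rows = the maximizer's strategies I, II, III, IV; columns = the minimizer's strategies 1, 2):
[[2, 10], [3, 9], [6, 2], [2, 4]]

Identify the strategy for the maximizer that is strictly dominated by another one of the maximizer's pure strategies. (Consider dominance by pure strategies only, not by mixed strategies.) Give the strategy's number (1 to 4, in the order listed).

Compare IV with II: 3 > 2, 9 > 4.
So II strictly dominates IV for the maximizer; IV is strictly dominated.

4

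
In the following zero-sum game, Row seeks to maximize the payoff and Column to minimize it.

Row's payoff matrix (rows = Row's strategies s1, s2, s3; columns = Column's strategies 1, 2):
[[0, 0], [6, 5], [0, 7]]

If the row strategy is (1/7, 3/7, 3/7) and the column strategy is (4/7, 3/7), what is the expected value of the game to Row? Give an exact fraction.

Against (4/7, 3/7), each row's expected payoff is s1: 0; s2: 39/7; s3: 3.
Taking the (1/7, 3/7, 3/7)-weighted average: (1/7)·(0) + (3/7)·(39/7) + (3/7)·(3) = 180/49.

180/49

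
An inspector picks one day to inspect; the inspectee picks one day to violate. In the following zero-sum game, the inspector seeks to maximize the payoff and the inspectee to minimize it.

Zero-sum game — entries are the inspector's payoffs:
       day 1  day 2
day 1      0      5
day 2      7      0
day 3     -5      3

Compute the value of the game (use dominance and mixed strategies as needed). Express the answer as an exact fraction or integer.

35/12

Row day 3 is strictly dominated by row day 1, so the inspector never plays it.
The remaining 2×2 game on (day 1, day 2) × (day 1, day 2) has no saddle point. Let the inspector play day 1 with probability p; indifference gives 7(1−p) = 5p, so p = 7/12.
Similarly the inspectee's optimal q on day 1 is 5/12, and the value is 0·(5/12) + (5)·(7/12) = 35/12.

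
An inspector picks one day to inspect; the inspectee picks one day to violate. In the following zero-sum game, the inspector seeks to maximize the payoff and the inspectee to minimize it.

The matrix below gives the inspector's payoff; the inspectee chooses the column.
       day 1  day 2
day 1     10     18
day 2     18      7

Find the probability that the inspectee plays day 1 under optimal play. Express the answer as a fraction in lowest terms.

Row minima are 10 and 7, so the inspector's maximin is 10; column maxima are 18 and 18, so the inspectee's minimax is 18. These differ, so the equilibrium is in mixed strategies.
Let the inspectee play day 1 with probability q. The inspector is indifferent when 10q + 18(1−q) = 18q + 7(1−q), giving q = 11/19.

11/19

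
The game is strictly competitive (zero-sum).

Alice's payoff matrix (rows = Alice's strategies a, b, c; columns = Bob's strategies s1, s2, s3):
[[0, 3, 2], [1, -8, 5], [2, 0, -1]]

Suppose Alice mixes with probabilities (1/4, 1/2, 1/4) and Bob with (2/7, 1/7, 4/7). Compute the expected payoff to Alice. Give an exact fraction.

39/28

Against (2/7, 1/7, 4/7), each row's expected payoff is a: 11/7; b: 2; c: 0.
Taking the (1/4, 1/2, 1/4)-weighted average: (1/4)·(11/7) + (1/2)·(2) + (1/4)·(0) = 39/28.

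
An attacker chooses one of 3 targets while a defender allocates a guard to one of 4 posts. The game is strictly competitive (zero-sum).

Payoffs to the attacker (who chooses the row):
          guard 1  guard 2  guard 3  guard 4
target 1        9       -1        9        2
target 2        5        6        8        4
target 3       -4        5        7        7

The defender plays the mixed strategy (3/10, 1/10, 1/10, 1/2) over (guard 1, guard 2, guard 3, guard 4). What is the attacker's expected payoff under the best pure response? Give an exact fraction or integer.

target 1: (9)·(3/10) + (-1)·(1/10) + (9)·(1/10) + (2)·(1/2) = 9/2.
target 2: (5)·(3/10) + (6)·(1/10) + (8)·(1/10) + (4)·(1/2) = 49/10.
target 3: (-4)·(3/10) + (5)·(1/10) + (7)·(1/10) + (7)·(1/2) = 7/2.
The best pure response is target 2 with expected payoff 49/10.

49/10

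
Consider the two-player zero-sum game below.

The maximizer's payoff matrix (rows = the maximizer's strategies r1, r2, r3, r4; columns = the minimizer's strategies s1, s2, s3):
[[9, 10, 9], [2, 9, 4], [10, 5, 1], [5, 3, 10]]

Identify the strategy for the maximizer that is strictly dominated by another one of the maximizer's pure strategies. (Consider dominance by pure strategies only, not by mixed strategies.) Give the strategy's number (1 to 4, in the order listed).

2

Compare r2 with r1: 9 > 2, 10 > 9, 9 > 4.
So r1 strictly dominates r2 for the maximizer; r2 is strictly dominated.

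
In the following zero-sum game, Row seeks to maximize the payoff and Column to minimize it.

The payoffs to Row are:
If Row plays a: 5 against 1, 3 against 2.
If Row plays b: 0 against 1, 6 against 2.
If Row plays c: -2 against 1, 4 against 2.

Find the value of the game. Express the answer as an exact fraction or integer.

Row c is strictly dominated by row b, so Row never plays it.
The remaining 2×2 game on (a, b) × (1, 2) has no saddle point. Let Row play a with probability p; indifference gives 5p = 3p + 6(1−p), so p = 3/4.
Similarly Column's optimal q on 1 is 3/8, and the value is 5·(3/8) + (3)·(5/8) = 15/4.

15/4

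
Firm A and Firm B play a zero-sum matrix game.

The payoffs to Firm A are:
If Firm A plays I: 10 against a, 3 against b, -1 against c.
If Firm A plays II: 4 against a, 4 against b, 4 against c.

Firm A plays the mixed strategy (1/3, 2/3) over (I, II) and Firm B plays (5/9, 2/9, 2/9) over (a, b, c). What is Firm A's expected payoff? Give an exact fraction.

Against (5/9, 2/9, 2/9), each row's expected payoff is I: 6; II: 4.
Taking the (1/3, 2/3)-weighted average: (1/3)·(6) + (2/3)·(4) = 14/3.

14/3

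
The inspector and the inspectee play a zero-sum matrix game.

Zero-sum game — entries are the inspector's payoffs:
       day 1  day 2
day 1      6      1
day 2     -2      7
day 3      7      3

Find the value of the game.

Row day 1 is strictly dominated by row day 3, so the inspector never plays it.
The remaining 2×2 game on (day 2, day 3) × (day 1, day 2) has no saddle point. Let the inspector play day 2 with probability p; indifference gives −2p + 7(1−p) = 7p + 3(1−p), so p = 4/13.
Similarly the inspectee's optimal q on day 1 is 4/13, and the value is -2·(4/13) + (7)·(9/13) = 55/13.

55/13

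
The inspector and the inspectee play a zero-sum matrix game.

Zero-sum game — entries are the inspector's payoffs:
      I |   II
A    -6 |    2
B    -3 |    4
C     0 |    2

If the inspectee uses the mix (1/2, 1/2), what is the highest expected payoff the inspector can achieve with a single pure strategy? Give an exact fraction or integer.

A: (-6)·(1/2) + (2)·(1/2) = -2.
B: (-3)·(1/2) + (4)·(1/2) = 1/2.
C: (0)·(1/2) + (2)·(1/2) = 1.
The best pure response is C with expected payoff 1.

1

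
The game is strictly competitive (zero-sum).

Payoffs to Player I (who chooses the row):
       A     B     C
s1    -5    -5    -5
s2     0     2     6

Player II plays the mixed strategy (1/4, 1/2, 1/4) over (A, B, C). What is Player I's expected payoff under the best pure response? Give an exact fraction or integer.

s1: (-5)·(1/4) + (-5)·(1/2) + (-5)·(1/4) = -5.
s2: (0)·(1/4) + (2)·(1/2) + (6)·(1/4) = 5/2.
The best pure response is s2 with expected payoff 5/2.

5/2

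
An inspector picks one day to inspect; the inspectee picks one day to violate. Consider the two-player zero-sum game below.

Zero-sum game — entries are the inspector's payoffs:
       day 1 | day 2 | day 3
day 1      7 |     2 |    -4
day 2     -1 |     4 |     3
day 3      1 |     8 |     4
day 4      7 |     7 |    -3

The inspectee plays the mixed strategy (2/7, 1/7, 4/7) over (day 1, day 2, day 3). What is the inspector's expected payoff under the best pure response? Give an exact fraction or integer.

26/7

day 1: (7)·(2/7) + (2)·(1/7) + (-4)·(4/7) = 0.
day 2: (-1)·(2/7) + (4)·(1/7) + (3)·(4/7) = 2.
day 3: (1)·(2/7) + (8)·(1/7) + (4)·(4/7) = 26/7.
day 4: (7)·(2/7) + (7)·(1/7) + (-3)·(4/7) = 9/7.
The best pure response is day 3 with expected payoff 26/7.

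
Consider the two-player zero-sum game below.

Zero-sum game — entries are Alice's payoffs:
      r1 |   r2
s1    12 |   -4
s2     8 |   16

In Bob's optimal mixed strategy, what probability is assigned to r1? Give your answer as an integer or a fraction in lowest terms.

Row minima are -4 and 8, so Alice's maximin is 8; column maxima are 12 and 16, so Bob's minimax is 12. These differ, so the equilibrium is in mixed strategies.
Let Bob play r1 with probability q. Alice is indifferent when 12q − 4(1−q) = 8q + 16(1−q), giving q = 5/6.

5/6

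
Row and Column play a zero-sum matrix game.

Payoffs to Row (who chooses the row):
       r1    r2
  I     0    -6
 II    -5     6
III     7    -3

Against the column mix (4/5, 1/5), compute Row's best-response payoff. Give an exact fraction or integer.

I: (0)·(4/5) + (-6)·(1/5) = -6/5.
II: (-5)·(4/5) + (6)·(1/5) = -14/5.
III: (7)·(4/5) + (-3)·(1/5) = 5.
The best pure response is III with expected payoff 5.

5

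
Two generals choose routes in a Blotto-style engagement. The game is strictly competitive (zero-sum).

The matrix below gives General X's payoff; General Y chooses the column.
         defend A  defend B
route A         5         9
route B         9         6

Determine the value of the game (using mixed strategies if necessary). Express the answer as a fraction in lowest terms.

Row minima are 5 and 6, so General X's maximin is 6; column maxima are 9 and 9, so General Y's minimax is 9. These differ, so the equilibrium is in mixed strategies.
Let General X play route A with probability p. General Y is indifferent when 5p + 9(1−p) = 9p + 6(1−p), giving p = 3/7.
Let General Y play defend A with probability q. General X is indifferent when 5q + 9(1−q) = 9q + 6(1−q), giving q = 3/7.
The value is 5·(3/7) + (9)·(4/7) = 51/7.

51/7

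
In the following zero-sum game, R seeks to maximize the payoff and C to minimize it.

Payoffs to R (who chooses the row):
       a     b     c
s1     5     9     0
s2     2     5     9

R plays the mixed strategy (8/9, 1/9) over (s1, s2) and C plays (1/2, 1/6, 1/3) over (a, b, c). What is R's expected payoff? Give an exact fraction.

221/54

Against (1/2, 1/6, 1/3), each row's expected payoff is s1: 4; s2: 29/6.
Taking the (8/9, 1/9)-weighted average: (8/9)·(4) + (1/9)·(29/6) = 221/54.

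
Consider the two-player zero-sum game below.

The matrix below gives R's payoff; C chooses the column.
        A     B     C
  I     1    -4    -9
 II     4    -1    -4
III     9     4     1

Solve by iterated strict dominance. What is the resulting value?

1

Column A is strictly dominated by B for C (-4<1, -1<4, 4<9); eliminate A.
Row II is strictly dominated by row III (4>-1, 1>-4); eliminate II.
Row I is strictly dominated by row III (4>-4, 1>-9); eliminate I.
Column B is strictly dominated by C for C (1<4); eliminate B.
Only (III, C) remains, with payoff 1.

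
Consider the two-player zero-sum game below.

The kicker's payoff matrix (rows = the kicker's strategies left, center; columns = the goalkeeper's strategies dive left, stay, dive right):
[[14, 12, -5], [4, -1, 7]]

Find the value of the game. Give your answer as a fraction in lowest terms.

79/25

Column dive left is strictly dominated by stay for the goalkeeper (it gives the kicker more in every row).
The remaining 2×2 game on (left, center) × (stay, dive right) has no saddle point. Let the kicker play left with probability p; indifference gives 12p − (1−p) = −5p + 7(1−p), so p = 8/25.
Similarly the goalkeeper's optimal q on stay is 12/25, and the value is 12·(12/25) + (-5)·(13/25) = 79/25.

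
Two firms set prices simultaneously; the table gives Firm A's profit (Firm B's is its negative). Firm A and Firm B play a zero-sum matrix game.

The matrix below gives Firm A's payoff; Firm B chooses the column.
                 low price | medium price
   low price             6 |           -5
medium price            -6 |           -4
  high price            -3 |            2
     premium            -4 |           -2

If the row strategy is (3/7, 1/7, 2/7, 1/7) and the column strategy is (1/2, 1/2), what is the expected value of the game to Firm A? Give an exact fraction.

-15/14

Against (1/2, 1/2), each row's expected payoff is low price: 1/2; medium price: -5; high price: -1/2; premium: -3.
Taking the (3/7, 1/7, 2/7, 1/7)-weighted average: (3/7)·(1/2) + (1/7)·(-5) + (2/7)·(-1/2) + (1/7)·(-3) = -15/14.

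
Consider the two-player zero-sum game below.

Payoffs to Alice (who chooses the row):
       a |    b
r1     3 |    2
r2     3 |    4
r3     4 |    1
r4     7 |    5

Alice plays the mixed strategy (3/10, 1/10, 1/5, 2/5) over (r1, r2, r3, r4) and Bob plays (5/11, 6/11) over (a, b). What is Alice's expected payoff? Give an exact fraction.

Against (5/11, 6/11), each row's expected payoff is r1: 27/11; r2: 39/11; r3: 26/11; r4: 65/11.
Taking the (3/10, 1/10, 1/5, 2/5)-weighted average: (3/10)·(27/11) + (1/10)·(39/11) + (1/5)·(26/11) + (2/5)·(65/11) = 216/55.

216/55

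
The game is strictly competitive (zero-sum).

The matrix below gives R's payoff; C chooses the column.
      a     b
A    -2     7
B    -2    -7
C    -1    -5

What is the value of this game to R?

-17/13

Row B is strictly dominated by row C, so R never plays it.
The remaining 2×2 game on (A, C) × (a, b) has no saddle point. Let R play A with probability p; indifference gives −2p − (1−p) = 7p − 5(1−p), so p = 4/13.
Similarly C's optimal q on a is 12/13, and the value is -2·(12/13) + (7)·(1/13) = -17/13.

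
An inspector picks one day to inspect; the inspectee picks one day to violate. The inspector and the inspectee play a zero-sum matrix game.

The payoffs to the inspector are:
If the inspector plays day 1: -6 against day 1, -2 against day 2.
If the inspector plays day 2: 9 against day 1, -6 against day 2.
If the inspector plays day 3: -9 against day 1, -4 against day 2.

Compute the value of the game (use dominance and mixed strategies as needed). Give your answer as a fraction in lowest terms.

-54/19

Row day 3 is strictly dominated by row day 1, so the inspector never plays it.
The remaining 2×2 game on (day 1, day 2) × (day 1, day 2) has no saddle point. Let the inspector play day 1 with probability p; indifference gives −6p + 9(1−p) = −2p − 6(1−p), so p = 15/19.
Similarly the inspectee's optimal q on day 1 is 4/19, and the value is -6·(4/19) + (-2)·(15/19) = -54/19.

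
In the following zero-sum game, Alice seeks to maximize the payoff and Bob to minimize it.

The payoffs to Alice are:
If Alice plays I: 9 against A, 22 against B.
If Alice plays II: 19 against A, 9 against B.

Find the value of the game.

337/23

Row minima are 9 and 9, so Alice's maximin is 9; column maxima are 19 and 22, so Bob's minimax is 19. These differ, so the equilibrium is in mixed strategies.
Let Alice play I with probability p. Bob is indifferent when 9p + 19(1−p) = 22p + 9(1−p), giving p = 10/23.
Let Bob play A with probability q. Alice is indifferent when 9q + 22(1−q) = 19q + 9(1−q), giving q = 13/23.
The value is 9·(13/23) + (22)·(10/23) = 337/23.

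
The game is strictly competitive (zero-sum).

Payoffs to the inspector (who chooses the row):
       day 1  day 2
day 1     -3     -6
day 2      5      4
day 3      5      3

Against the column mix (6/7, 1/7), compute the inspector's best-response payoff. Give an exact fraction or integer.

34/7

day 1: (-3)·(6/7) + (-6)·(1/7) = -24/7.
day 2: (5)·(6/7) + (4)·(1/7) = 34/7.
day 3: (5)·(6/7) + (3)·(1/7) = 33/7.
The best pure response is day 2 with expected payoff 34/7.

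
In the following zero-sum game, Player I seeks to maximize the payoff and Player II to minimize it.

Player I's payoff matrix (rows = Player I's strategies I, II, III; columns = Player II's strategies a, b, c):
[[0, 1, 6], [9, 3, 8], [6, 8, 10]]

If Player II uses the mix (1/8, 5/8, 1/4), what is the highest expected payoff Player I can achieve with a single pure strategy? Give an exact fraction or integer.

I: (0)·(1/8) + (1)·(5/8) + (6)·(1/4) = 17/8.
II: (9)·(1/8) + (3)·(5/8) + (8)·(1/4) = 5.
III: (6)·(1/8) + (8)·(5/8) + (10)·(1/4) = 33/4.
The best pure response is III with expected payoff 33/4.

33/4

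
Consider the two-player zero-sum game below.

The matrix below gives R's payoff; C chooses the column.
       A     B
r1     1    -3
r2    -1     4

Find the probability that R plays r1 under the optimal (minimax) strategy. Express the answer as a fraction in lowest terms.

5/9

Row minima are -3 and -1, so R's maximin is -1; column maxima are 1 and 4, so C's minimax is 1. These differ, so the equilibrium is in mixed strategies.
Let R play r1 with probability p. C is indifferent when p − (1−p) = −3p + 4(1−p), giving p = 5/9.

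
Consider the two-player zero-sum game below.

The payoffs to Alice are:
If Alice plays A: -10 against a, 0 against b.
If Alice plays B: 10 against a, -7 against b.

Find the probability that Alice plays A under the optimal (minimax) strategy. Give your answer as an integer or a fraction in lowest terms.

Row minima are -10 and -7, so Alice's maximin is -7; column maxima are 10 and 0, so Bob's minimax is 0. These differ, so the equilibrium is in mixed strategies.
Let Alice play A with probability p. Bob is indifferent when −10p + 10(1−p) = −7(1−p), giving p = 17/27.

17/27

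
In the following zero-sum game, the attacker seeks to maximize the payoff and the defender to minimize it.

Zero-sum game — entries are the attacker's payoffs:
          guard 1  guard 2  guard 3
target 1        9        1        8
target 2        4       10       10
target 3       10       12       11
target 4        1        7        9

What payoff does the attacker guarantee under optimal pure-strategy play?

Row minima: 1, 4, 10, 1 → the attacker's maximin is 10.
Column maxima: 10, 12, 11 → the defender's minimax is 10.
They coincide at (target 3, guard 1), so the value is 10.

10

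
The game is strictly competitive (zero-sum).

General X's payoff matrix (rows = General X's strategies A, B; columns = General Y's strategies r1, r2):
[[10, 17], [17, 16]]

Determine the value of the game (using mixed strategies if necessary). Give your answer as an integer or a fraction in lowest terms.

Row minima are 10 and 16, so General X's maximin is 16; column maxima are 17 and 17, so General Y's minimax is 17. These differ, so the equilibrium is in mixed strategies.
Let General X play A with probability p. General Y is indifferent when 10p + 17(1−p) = 17p + 16(1−p), giving p = 1/8.
Let General Y play r1 with probability q. General X is indifferent when 10q + 17(1−q) = 17q + 16(1−q), giving q = 1/8.
The value is 10·(1/8) + (17)·(7/8) = 129/8.

129/8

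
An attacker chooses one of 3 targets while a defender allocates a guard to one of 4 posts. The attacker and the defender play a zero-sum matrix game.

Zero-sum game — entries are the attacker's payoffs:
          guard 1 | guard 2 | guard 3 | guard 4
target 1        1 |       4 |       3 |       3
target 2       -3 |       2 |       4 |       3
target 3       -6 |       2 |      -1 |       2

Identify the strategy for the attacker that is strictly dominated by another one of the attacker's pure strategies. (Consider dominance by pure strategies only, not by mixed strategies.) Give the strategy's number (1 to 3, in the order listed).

Compare target 3 with target 1: 1 > -6, 4 > 2, 3 > -1, 3 > 2.
So target 1 strictly dominates target 3 for the attacker; target 3 is strictly dominated.

3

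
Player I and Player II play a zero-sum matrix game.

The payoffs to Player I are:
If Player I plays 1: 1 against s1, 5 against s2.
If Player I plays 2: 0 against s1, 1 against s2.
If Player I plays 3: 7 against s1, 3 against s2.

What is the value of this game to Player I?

4

Row 2 is strictly dominated by row 1, so Player I never plays it.
The remaining 2×2 game on (1, 3) × (s1, s2) has no saddle point. Let Player I play 1 with probability p; indifference gives p + 7(1−p) = 5p + 3(1−p), so p = 1/2.
Similarly Player II's optimal q on s1 is 1/4, and the value is 1·(1/4) + (5)·(3/4) = 4.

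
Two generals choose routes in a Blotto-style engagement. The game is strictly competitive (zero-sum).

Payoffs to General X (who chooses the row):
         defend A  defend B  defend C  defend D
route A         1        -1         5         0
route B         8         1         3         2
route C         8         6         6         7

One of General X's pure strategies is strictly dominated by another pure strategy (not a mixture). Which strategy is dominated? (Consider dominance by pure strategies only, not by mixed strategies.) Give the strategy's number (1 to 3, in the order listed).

1

Compare route A with route C: 8 > 1, 6 > -1, 6 > 5, 7 > 0.
So route C strictly dominates route A for General X; route A is strictly dominated.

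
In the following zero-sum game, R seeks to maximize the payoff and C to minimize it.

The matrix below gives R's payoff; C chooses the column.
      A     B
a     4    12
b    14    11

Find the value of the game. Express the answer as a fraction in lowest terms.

124/11

Row minima are 4 and 11, so R's maximin is 11; column maxima are 14 and 12, so C's minimax is 12. These differ, so the equilibrium is in mixed strategies.
Let R play a with probability p. C is indifferent when 4p + 14(1−p) = 12p + 11(1−p), giving p = 3/11.
Let C play A with probability q. R is indifferent when 4q + 12(1−q) = 14q + 11(1−q), giving q = 1/11.
The value is 4·(1/11) + (12)·(10/11) = 124/11.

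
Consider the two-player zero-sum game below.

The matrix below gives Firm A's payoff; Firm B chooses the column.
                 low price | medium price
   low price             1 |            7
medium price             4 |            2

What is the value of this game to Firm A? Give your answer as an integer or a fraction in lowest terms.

13/4

Row minima are 1 and 2, so Firm A's maximin is 2; column maxima are 4 and 7, so Firm B's minimax is 4. These differ, so the equilibrium is in mixed strategies.
Let Firm A play low price with probability p. Firm B is indifferent when p + 4(1−p) = 7p + 2(1−p), giving p = 1/4.
Let Firm B play low price with probability q. Firm A is indifferent when q + 7(1−q) = 4q + 2(1−q), giving q = 5/8.
The value is 1·(5/8) + (7)·(3/8) = 13/4.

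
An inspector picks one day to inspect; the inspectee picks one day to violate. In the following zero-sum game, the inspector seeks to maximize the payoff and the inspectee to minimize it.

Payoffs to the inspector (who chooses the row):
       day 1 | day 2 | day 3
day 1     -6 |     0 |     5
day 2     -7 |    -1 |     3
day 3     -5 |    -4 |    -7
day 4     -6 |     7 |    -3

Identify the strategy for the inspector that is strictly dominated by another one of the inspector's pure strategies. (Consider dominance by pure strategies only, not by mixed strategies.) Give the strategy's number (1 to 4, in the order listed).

2

Compare day 2 with day 1: -6 > -7, 0 > -1, 5 > 3.
So day 1 strictly dominates day 2 for the inspector; day 2 is strictly dominated.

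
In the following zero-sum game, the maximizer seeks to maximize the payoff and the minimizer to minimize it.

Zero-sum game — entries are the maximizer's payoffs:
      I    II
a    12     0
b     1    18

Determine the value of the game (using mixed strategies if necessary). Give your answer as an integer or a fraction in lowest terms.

216/29

Row minima are 0 and 1, so the maximizer's maximin is 1; column maxima are 12 and 18, so the minimizer's minimax is 12. These differ, so the equilibrium is in mixed strategies.
Let the maximizer play a with probability p. The minimizer is indifferent when 12p + (1−p) = 18(1−p), giving p = 17/29.
Let the minimizer play I with probability q. The maximizer is indifferent when 12q = q + 18(1−q), giving q = 18/29.
The value is 12·(18/29) + (0)·(11/29) = 216/29.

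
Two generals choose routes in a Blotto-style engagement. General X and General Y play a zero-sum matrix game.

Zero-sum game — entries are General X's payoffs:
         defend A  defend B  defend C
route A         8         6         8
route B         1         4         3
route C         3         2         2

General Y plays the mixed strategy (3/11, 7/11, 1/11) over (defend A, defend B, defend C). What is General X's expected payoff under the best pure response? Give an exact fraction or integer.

74/11

route A: (8)·(3/11) + (6)·(7/11) + (8)·(1/11) = 74/11.
route B: (1)·(3/11) + (4)·(7/11) + (3)·(1/11) = 34/11.
route C: (3)·(3/11) + (2)·(7/11) + (2)·(1/11) = 25/11.
The best pure response is route A with expected payoff 74/11.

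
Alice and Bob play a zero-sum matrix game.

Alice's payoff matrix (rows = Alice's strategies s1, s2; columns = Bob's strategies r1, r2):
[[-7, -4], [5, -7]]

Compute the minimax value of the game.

Row minima are -7 and -7, so Alice's maximin is -7; column maxima are 5 and -4, so Bob's minimax is -4. These differ, so the equilibrium is in mixed strategies.
Let Alice play s1 with probability p. Bob is indifferent when −7p + 5(1−p) = −4p − 7(1−p), giving p = 4/5.
Let Bob play r1 with probability q. Alice is indifferent when −7q − 4(1−q) = 5q − 7(1−q), giving q = 1/5.
The value is -7·(1/5) + (-4)·(4/5) = -23/5.

-23/5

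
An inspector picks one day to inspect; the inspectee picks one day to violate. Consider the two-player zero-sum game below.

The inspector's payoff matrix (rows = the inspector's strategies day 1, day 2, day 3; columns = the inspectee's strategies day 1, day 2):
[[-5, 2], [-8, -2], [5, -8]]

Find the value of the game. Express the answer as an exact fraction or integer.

-3/2

Row day 2 is strictly dominated by row day 1, so the inspector never plays it.
The remaining 2×2 game on (day 1, day 3) × (day 1, day 2) has no saddle point. Let the inspector play day 1 with probability p; indifference gives −5p + 5(1−p) = 2p − 8(1−p), so p = 13/20.
Similarly the inspectee's optimal q on day 1 is 1/2, and the value is -5·(1/2) + (2)·(1/2) = -3/2.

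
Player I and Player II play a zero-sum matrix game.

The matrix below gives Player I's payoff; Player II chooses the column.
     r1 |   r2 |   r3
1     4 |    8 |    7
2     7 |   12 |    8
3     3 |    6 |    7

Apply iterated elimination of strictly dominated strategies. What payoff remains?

Row 3 is strictly dominated by row 2 (7>3, 12>6, 8>7); eliminate 3.
Column r3 is strictly dominated by r1 for Player II (4<7, 7<8); eliminate r3.
Column r2 is strictly dominated by r1 for Player II (4<8, 7<12); eliminate r2.
Row 1 is strictly dominated by row 2 (7>4); eliminate 1.
Only (2, r1) remains, with payoff 7.

7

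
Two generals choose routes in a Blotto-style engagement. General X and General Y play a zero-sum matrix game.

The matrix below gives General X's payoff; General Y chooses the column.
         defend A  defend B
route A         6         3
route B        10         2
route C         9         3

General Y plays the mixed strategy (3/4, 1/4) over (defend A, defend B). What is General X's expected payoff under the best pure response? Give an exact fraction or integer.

route A: (6)·(3/4) + (3)·(1/4) = 21/4.
route B: (10)·(3/4) + (2)·(1/4) = 8.
route C: (9)·(3/4) + (3)·(1/4) = 15/2.
The best pure response is route B with expected payoff 8.

8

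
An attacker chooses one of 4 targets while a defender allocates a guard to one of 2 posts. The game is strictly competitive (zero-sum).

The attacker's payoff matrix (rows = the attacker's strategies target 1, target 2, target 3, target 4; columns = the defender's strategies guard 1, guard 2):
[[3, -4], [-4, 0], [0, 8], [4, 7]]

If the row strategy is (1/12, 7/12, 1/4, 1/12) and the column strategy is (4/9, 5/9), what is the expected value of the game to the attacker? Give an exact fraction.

17/36

Against (4/9, 5/9), each row's expected payoff is target 1: -8/9; target 2: -16/9; target 3: 40/9; target 4: 17/3.
Taking the (1/12, 7/12, 1/4, 1/12)-weighted average: (1/12)·(-8/9) + (7/12)·(-16/9) + (1/4)·(40/9) + (1/12)·(17/3) = 17/36.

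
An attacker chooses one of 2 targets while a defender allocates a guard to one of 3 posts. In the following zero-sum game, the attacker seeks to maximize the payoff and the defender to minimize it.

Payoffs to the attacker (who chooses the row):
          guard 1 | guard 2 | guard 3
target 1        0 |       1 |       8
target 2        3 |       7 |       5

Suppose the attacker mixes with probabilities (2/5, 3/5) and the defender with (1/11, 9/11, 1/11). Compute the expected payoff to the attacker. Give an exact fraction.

247/55

Against (1/11, 9/11, 1/11), each row's expected payoff is target 1: 17/11; target 2: 71/11.
Taking the (2/5, 3/5)-weighted average: (2/5)·(17/11) + (3/5)·(71/11) = 247/55.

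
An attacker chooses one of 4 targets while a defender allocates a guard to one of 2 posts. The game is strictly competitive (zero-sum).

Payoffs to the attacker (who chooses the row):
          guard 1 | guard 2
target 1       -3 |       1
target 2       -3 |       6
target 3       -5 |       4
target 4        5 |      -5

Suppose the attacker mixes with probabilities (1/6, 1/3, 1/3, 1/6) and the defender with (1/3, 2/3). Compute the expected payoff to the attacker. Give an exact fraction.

Against (1/3, 2/3), each row's expected payoff is target 1: -1/3; target 2: 3; target 3: 1; target 4: -5/3.
Taking the (1/6, 1/3, 1/3, 1/6)-weighted average: (1/6)·(-1/3) + (1/3)·(3) + (1/3)·(1) + (1/6)·(-5/3) = 1.

1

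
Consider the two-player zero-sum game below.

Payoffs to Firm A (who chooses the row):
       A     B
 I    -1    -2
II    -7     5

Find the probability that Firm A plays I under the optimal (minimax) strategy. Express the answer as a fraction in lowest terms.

12/13

Row minima are -2 and -7, so Firm A's maximin is -2; column maxima are -1 and 5, so Firm B's minimax is -1. These differ, so the equilibrium is in mixed strategies.
Let Firm A play I with probability p. Firm B is indifferent when −p − 7(1−p) = −2p + 5(1−p), giving p = 12/13.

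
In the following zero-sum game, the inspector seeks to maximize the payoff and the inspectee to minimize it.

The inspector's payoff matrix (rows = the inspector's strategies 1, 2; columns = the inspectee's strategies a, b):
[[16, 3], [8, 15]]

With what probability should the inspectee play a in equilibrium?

3/5

Row minima are 3 and 8, so the inspector's maximin is 8; column maxima are 16 and 15, so the inspectee's minimax is 15. These differ, so the equilibrium is in mixed strategies.
Let the inspectee play a with probability q. The inspector is indifferent when 16q + 3(1−q) = 8q + 15(1−q), giving q = 3/5.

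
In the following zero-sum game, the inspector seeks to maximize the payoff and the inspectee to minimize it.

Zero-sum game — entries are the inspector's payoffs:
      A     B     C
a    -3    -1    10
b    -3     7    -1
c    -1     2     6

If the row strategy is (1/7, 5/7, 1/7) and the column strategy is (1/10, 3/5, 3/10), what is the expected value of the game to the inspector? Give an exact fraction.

23/7

Against (1/10, 3/5, 3/10), each row's expected payoff is a: 21/10; b: 18/5; c: 29/10.
Taking the (1/7, 5/7, 1/7)-weighted average: (1/7)·(21/10) + (5/7)·(18/5) + (1/7)·(29/10) = 23/7.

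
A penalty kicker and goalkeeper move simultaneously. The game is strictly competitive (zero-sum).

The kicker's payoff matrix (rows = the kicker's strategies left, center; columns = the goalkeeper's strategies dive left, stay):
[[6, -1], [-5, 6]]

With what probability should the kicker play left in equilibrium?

11/18

Row minima are -1 and -5, so the kicker's maximin is -1; column maxima are 6 and 6, so the goalkeeper's minimax is 6. These differ, so the equilibrium is in mixed strategies.
Let the kicker play left with probability p. The goalkeeper is indifferent when 6p − 5(1−p) = −p + 6(1−p), giving p = 11/18.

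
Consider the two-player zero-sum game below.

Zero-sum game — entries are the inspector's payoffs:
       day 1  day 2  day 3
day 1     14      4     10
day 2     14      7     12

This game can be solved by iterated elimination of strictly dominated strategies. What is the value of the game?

7

Column day 3 is strictly dominated by day 2 for the inspectee (4<10, 7<12); eliminate day 3.
Column day 1 is strictly dominated by day 2 for the inspectee (4<14, 7<14); eliminate day 1.
Row day 1 is strictly dominated by row day 2 (7>4); eliminate day 1.
Only (day 2, day 2) remains, with payoff 7.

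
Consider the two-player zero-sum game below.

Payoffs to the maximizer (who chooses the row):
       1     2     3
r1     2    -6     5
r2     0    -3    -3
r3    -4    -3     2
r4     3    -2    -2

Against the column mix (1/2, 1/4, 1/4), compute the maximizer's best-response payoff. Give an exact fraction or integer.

r1: (2)·(1/2) + (-6)·(1/4) + (5)·(1/4) = 3/4.
r2: (0)·(1/2) + (-3)·(1/4) + (-3)·(1/4) = -3/2.
r3: (-4)·(1/2) + (-3)·(1/4) + (2)·(1/4) = -9/4.
r4: (3)·(1/2) + (-2)·(1/4) + (-2)·(1/4) = 1/2.
The best pure response is r1 with expected payoff 3/4.

3/4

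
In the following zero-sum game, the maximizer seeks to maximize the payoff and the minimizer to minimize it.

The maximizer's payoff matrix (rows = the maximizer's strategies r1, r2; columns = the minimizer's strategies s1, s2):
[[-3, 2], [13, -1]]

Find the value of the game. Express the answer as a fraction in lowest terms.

23/19

Row minima are -3 and -1, so the maximizer's maximin is -1; column maxima are 13 and 2, so the minimizer's minimax is 2. These differ, so the equilibrium is in mixed strategies.
Let the maximizer play r1 with probability p. The minimizer is indifferent when −3p + 13(1−p) = 2p − (1−p), giving p = 14/19.
Let the minimizer play s1 with probability q. The maximizer is indifferent when −3q + 2(1−q) = 13q − (1−q), giving q = 3/19.
The value is -3·(3/19) + (2)·(16/19) = 23/19.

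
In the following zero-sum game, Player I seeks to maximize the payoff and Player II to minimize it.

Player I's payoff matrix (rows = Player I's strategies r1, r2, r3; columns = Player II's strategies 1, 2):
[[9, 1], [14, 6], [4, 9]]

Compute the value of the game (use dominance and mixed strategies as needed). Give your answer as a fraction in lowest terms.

102/13

Row r1 is strictly dominated by row r2, so Player I never plays it.
The remaining 2×2 game on (r2, r3) × (1, 2) has no saddle point. Let Player I play r2 with probability p; indifference gives 14p + 4(1−p) = 6p + 9(1−p), so p = 5/13.
Similarly Player II's optimal q on 1 is 3/13, and the value is 14·(3/13) + (6)·(10/13) = 102/13.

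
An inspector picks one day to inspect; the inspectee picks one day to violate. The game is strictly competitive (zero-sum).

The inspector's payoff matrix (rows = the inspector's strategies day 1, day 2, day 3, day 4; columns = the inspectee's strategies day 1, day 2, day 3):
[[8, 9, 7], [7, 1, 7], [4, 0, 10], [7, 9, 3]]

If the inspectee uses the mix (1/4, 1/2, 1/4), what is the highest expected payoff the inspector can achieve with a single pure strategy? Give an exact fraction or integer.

day 1: (8)·(1/4) + (9)·(1/2) + (7)·(1/4) = 33/4.
day 2: (7)·(1/4) + (1)·(1/2) + (7)·(1/4) = 4.
day 3: (4)·(1/4) + (0)·(1/2) + (10)·(1/4) = 7/2.
day 4: (7)·(1/4) + (9)·(1/2) + (3)·(1/4) = 7.
The best pure response is day 1 with expected payoff 33/4.

33/4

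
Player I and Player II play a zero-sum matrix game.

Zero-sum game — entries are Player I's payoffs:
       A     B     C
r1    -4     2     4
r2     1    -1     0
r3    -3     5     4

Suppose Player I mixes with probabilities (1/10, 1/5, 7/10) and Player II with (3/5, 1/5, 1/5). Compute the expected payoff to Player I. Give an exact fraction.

Against (3/5, 1/5, 1/5), each row's expected payoff is r1: -6/5; r2: 2/5; r3: 0.
Taking the (1/10, 1/5, 7/10)-weighted average: (1/10)·(-6/5) + (1/5)·(2/5) + (7/10)·(0) = -1/25.

-1/25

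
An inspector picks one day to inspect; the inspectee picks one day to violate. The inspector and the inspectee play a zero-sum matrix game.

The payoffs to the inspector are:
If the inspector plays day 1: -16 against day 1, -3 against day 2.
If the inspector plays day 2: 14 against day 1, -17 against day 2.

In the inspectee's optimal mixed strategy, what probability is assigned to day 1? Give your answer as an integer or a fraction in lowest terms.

7/22

Row minima are -16 and -17, so the inspector's maximin is -16; column maxima are 14 and -3, so the inspectee's minimax is -3. These differ, so the equilibrium is in mixed strategies.
Let the inspectee play day 1 with probability q. The inspector is indifferent when −16q − 3(1−q) = 14q − 17(1−q), giving q = 7/22.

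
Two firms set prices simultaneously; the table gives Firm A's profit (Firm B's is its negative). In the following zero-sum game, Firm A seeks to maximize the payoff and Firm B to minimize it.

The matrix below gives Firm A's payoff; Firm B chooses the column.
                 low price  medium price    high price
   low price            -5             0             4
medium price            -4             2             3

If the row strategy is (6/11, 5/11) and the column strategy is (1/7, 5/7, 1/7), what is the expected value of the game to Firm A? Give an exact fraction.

39/77

Against (1/7, 5/7, 1/7), each row's expected payoff is low price: -1/7; medium price: 9/7.
Taking the (6/11, 5/11)-weighted average: (6/11)·(-1/7) + (5/11)·(9/7) = 39/77.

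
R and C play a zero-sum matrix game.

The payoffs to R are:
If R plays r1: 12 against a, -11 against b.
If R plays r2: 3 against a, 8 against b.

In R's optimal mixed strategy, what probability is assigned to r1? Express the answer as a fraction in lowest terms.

Row minima are -11 and 3, so R's maximin is 3; column maxima are 12 and 8, so C's minimax is 8. These differ, so the equilibrium is in mixed strategies.
Let R play r1 with probability p. C is indifferent when 12p + 3(1−p) = −11p + 8(1−p), giving p = 5/28.

5/28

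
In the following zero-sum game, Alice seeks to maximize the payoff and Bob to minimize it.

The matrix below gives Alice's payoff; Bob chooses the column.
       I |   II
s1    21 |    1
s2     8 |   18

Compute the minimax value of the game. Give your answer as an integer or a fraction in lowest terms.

Row minima are 1 and 8, so Alice's maximin is 8; column maxima are 21 and 18, so Bob's minimax is 18. These differ, so the equilibrium is in mixed strategies.
Let Alice play s1 with probability p. Bob is indifferent when 21p + 8(1−p) = p + 18(1−p), giving p = 1/3.
Let Bob play I with probability q. Alice is indifferent when 21q + (1−q) = 8q + 18(1−q), giving q = 17/30.
The value is 21·(17/30) + (1)·(13/30) = 37/3.

37/3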